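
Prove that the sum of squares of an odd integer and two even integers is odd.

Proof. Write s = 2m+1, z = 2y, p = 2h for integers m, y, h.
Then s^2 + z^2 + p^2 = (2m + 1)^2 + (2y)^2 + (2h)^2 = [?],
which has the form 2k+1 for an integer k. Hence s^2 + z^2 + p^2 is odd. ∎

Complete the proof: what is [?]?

2(2h^2 + 2m^2 + 2m + 2y^2) + 1

(2m + 1)^2 + (2y)^2 + (2h)^2 = 4h^2 + 4m^2 + 4m + 4y^2 + 1
= 2(2h^2 + 2m^2 + 2m + 2y^2) + 1.
Since 2h^2 + 2m^2 + 2m + 2y^2 is an integer, the sum of squares is of the form 2k+1 for an integer k.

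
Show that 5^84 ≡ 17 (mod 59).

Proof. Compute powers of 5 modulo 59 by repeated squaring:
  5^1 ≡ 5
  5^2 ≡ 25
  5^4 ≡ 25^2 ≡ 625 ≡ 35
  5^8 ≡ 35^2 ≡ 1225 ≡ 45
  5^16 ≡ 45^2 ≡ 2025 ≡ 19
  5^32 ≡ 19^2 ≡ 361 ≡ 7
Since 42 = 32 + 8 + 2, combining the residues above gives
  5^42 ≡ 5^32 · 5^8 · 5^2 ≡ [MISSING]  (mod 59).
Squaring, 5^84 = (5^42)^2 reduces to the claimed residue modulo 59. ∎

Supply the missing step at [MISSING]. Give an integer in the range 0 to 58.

28

Multiply the listed residues: 7 · 45 · 25 = 315 → 7875.
Reducing modulo 59: 7875 = 133·59 + 28, so 5^42 ≡ 28.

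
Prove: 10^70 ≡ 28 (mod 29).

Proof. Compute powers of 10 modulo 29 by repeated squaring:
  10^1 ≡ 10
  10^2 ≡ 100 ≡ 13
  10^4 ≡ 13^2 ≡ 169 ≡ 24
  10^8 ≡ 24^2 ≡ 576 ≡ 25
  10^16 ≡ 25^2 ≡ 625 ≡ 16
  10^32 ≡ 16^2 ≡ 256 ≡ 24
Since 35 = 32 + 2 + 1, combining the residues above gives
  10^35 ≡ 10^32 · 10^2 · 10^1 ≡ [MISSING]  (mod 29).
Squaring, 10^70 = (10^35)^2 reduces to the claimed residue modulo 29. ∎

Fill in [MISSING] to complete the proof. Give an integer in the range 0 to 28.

Multiply the listed residues: 24 · 13 · 10 = 312 → 3120.
Reducing modulo 29: 3120 = 107·29 + 17, so 10^35 ≡ 17.

17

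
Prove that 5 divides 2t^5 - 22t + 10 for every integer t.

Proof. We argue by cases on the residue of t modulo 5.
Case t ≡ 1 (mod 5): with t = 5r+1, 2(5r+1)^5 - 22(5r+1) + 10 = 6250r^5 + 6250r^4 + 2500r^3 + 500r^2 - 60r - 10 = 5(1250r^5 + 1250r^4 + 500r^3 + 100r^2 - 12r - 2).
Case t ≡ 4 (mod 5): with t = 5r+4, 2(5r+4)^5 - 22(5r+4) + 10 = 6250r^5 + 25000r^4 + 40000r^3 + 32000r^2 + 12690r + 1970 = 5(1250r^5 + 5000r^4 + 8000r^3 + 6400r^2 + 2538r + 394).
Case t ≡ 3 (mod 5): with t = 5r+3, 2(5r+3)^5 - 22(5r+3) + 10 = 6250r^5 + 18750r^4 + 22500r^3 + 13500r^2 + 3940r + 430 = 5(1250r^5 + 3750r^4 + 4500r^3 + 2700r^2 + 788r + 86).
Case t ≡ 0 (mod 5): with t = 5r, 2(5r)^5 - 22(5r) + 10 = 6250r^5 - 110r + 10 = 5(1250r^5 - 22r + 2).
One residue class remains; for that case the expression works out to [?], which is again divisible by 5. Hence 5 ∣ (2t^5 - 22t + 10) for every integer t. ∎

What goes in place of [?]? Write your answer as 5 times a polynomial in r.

Only t ≡ 2 (mod 5) is unaccounted for. Put t = 5r+2:
2(5r+2)^5 - 22(5r+2) + 10 expands to 6250r^5 + 12500r^4 + 10000r^3 + 4000r^2 + 690r + 30,
and factoring out 5 leaves 5(1250r^5 + 2500r^4 + 2000r^3 + 800r^2 + 138r + 6).

5(1250r^5 + 2500r^4 + 2000r^3 + 800r^2 + 138r + 6)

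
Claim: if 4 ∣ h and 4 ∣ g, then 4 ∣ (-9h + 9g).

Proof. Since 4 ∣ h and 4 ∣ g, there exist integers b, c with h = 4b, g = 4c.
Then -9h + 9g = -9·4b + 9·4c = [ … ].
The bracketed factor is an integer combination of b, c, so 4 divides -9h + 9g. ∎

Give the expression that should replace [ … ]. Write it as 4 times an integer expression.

Each term has a factor of 4: -9·4b + 9·4c = 4·(-9b + 9c).
Since -9b + 9c is an integer, 4 ∣ (-9h + 9g).

4(-9b + 9c)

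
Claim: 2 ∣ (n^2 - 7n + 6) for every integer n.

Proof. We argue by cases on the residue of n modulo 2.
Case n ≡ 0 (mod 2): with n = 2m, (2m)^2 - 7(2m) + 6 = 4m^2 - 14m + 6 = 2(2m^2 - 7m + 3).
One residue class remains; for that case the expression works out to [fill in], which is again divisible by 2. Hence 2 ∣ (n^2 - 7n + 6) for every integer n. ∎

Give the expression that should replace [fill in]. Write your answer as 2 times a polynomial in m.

2(2m^2 - 5m)

The residues treated are {0}, so the missing case is n ≡ 1 (mod 2); write n = 2m+1.
Then (2m+1)^2 - 7(2m+1) + 6 = 4m^2 - 10m = 2(2m^2 - 5m).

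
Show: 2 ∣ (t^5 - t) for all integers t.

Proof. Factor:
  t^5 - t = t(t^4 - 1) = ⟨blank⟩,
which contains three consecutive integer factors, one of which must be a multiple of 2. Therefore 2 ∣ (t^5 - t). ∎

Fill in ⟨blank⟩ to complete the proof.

t^4 - 1 = (t^2 - 1)(t^2 + 1), and t^2 - 1 = (t-1)(t+1).
So t(t^4 - 1) = (t - 1)t(t + 1)(t^2 + 1).

(t - 1)t(t + 1)(t^2 + 1)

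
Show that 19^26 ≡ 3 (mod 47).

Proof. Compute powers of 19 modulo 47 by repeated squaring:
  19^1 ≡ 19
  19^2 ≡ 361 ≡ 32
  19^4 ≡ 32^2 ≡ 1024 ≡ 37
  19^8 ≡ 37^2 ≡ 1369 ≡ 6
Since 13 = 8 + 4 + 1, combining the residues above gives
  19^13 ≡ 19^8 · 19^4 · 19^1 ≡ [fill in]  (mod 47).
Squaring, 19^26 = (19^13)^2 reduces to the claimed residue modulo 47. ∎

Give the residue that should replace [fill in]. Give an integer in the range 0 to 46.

35

Multiply the listed residues: 6 · 37 · 19 = 222 → 4218.
Reducing modulo 47: 4218 = 89·47 + 35, so 19^13 ≡ 35.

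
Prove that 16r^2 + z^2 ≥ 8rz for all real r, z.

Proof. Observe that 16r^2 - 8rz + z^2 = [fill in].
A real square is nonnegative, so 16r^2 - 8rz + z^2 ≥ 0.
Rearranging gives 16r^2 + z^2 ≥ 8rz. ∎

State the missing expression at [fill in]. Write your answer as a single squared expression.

(4r - z)^2

16r^2 - 8rz + z^2 is a perfect-square trinomial: the outer terms are (4r)^2 and (z)^2, and the cross term is -2·4r·z.
So 16r^2 - 8rz + z^2 = (4r - z)^2 ≥ 0.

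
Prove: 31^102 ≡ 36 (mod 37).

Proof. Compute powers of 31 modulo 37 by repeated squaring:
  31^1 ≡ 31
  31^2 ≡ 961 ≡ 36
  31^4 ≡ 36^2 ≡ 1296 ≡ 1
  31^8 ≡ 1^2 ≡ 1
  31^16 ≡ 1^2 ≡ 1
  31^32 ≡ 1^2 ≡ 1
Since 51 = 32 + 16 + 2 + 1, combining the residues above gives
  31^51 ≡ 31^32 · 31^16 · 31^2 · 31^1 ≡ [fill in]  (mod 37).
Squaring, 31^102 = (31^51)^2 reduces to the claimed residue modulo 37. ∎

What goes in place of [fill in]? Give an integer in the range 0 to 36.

6

Multiply the listed residues: 1 · 1 · 36 · 31 = 1 → 36 → 1116.
Reducing modulo 37: 1116 = 30·37 + 6, so 31^51 ≡ 6.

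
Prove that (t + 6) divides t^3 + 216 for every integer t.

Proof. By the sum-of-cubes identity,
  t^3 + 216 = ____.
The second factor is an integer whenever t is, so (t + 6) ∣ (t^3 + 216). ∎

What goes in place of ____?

(t + 6)(t^2 - 6t + 36)

a^3 + b^3 = (a + b)(a^2 - ab + b^2). With a = t, b = 6:
t^3 + 216 = (t + 6)(t^2 - 6t + 36).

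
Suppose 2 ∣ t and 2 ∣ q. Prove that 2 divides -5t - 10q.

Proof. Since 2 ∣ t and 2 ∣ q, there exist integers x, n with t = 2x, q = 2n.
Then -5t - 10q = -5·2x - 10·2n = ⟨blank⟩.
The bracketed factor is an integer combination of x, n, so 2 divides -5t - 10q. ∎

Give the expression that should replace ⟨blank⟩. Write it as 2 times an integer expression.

Pull the common 2 out of every term: -5·2x - 10·2n = 2(-10n - 5x).
-10n - 5x is an integer, which exhibits the divisibility.

2(-10n - 5x)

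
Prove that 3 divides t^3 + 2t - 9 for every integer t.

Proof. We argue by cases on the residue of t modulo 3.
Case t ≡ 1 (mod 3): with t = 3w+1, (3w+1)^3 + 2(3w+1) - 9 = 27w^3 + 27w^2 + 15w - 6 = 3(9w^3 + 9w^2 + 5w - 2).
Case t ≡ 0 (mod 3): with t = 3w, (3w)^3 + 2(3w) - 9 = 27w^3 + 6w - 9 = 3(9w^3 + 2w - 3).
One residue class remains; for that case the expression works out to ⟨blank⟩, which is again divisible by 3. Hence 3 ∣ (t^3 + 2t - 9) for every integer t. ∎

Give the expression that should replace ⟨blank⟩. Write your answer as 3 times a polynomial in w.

3(9w^3 + 18w^2 + 14w + 1)

Only t ≡ 2 (mod 3) is unaccounted for. Put t = 3w+2:
(3w+2)^3 + 2(3w+2) - 9 expands to 27w^3 + 54w^2 + 42w + 3,
and factoring out 3 leaves 3(9w^3 + 18w^2 + 14w + 1).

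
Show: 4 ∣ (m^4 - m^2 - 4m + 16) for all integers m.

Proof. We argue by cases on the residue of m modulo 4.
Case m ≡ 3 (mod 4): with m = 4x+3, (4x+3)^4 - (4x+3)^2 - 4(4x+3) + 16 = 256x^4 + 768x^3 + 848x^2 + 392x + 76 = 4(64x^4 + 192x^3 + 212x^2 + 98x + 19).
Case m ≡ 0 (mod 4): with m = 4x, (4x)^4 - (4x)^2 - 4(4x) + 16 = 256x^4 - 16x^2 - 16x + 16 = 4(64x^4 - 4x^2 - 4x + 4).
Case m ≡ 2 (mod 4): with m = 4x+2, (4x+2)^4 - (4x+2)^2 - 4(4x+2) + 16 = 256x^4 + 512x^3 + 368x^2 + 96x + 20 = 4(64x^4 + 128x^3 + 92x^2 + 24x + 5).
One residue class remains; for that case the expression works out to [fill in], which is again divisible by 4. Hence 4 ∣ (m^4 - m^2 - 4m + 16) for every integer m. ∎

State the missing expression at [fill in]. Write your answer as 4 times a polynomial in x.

Only m ≡ 1 (mod 4) is unaccounted for. Put m = 4x+1:
(4x+1)^4 - (4x+1)^2 - 4(4x+1) + 16 expands to 256x^4 + 256x^3 + 80x^2 - 8x + 12,
and factoring out 4 leaves 4(64x^4 + 64x^3 + 20x^2 - 2x + 3).

4(64x^4 + 64x^3 + 20x^2 - 2x + 3)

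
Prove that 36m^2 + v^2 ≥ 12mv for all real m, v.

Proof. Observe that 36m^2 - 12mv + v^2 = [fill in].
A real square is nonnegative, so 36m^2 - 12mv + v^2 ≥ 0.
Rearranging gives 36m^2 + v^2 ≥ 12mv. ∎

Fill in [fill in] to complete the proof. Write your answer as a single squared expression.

(6m - v)^2

36m^2 - 12mv + v^2 is a perfect-square trinomial: the outer terms are (6m)^2 and (v)^2, and the cross term is -2·6m·v.
So 36m^2 - 12mv + v^2 = (6m - v)^2 ≥ 0.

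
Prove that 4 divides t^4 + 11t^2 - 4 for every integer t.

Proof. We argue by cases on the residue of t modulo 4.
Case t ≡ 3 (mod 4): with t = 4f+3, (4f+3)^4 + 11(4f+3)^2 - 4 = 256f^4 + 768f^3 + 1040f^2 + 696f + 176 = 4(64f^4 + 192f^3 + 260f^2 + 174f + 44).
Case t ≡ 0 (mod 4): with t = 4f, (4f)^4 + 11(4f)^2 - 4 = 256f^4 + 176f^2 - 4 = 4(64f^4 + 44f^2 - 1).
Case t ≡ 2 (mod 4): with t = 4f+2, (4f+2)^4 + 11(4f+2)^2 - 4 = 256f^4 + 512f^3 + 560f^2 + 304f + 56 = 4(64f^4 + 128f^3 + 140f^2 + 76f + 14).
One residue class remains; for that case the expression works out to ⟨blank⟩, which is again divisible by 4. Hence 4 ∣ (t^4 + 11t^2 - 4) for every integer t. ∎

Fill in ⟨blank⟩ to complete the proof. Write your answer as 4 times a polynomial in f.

4(64f^4 + 64f^3 + 68f^2 + 26f + 2)

The residues treated are {3, 0, 2}, so the missing case is t ≡ 1 (mod 4); write t = 4f+1.
Then (4f+1)^4 + 11(4f+1)^2 - 4 = 256f^4 + 256f^3 + 272f^2 + 104f + 8 = 4(64f^4 + 64f^3 + 68f^2 + 26f + 2).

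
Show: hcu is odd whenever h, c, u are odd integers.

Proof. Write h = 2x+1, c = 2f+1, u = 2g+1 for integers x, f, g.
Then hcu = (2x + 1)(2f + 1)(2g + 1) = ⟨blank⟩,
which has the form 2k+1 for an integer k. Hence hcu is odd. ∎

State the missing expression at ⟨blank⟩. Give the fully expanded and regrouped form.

(2x + 1)(2f + 1)(2g + 1) = 8fgx + 4fg + 4fx + 2f + 4gx + 2g + 2x + 1
= 2(4fgx + 2fg + 2fx + f + 2gx + g + x) + 1.
Since 4fgx + 2fg + 2fx + f + 2gx + g + x is an integer, the product is of the form 2k+1 for an integer k.

2(4fgx + 2fg + 2fx + f + 2gx + g + x) + 1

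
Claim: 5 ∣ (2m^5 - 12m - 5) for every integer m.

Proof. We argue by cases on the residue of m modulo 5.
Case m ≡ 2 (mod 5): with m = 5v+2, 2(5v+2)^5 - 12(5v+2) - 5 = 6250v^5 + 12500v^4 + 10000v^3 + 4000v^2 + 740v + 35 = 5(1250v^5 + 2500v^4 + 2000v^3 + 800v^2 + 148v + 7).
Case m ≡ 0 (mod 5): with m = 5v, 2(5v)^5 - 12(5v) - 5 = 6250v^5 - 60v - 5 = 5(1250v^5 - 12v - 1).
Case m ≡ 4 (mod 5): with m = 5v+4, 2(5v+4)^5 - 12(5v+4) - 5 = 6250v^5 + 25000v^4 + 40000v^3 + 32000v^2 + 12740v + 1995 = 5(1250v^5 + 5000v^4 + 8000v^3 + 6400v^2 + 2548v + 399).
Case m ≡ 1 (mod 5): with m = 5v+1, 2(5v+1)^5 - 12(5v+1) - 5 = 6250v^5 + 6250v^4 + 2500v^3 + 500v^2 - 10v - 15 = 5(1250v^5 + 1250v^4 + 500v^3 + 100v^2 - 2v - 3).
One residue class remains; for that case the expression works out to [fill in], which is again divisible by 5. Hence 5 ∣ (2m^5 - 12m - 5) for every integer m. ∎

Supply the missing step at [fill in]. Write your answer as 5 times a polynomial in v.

The residues treated are {2, 0, 4, 1}, so the missing case is m ≡ 3 (mod 5); write m = 5v+3.
Then 2(5v+3)^5 - 12(5v+3) - 5 = 6250v^5 + 18750v^4 + 22500v^3 + 13500v^2 + 3990v + 445 = 5(1250v^5 + 3750v^4 + 4500v^3 + 2700v^2 + 798v + 89).

5(1250v^5 + 3750v^4 + 4500v^3 + 2700v^2 + 798v + 89)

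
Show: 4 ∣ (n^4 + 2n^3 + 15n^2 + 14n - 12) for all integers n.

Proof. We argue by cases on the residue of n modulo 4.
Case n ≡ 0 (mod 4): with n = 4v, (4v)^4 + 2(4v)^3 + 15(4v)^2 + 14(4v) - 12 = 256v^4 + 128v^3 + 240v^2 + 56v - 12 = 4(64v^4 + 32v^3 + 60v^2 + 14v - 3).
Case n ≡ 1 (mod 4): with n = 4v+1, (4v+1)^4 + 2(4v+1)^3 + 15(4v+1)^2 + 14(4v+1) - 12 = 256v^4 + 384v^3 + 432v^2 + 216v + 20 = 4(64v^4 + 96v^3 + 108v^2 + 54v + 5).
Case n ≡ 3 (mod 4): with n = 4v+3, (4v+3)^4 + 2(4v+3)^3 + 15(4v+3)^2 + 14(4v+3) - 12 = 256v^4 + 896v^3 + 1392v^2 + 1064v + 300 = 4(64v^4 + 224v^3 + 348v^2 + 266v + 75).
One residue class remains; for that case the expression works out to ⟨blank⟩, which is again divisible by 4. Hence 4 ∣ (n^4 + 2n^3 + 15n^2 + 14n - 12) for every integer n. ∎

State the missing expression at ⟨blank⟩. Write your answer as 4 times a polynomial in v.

4(64v^4 + 160v^3 + 204v^2 + 130v + 27)

The residues treated are {0, 1, 3}, so the missing case is n ≡ 2 (mod 4); write n = 4v+2.
Then (4v+2)^4 + 2(4v+2)^3 + 15(4v+2)^2 + 14(4v+2) - 12 = 256v^4 + 640v^3 + 816v^2 + 520v + 108 = 4(64v^4 + 160v^3 + 204v^2 + 130v + 27).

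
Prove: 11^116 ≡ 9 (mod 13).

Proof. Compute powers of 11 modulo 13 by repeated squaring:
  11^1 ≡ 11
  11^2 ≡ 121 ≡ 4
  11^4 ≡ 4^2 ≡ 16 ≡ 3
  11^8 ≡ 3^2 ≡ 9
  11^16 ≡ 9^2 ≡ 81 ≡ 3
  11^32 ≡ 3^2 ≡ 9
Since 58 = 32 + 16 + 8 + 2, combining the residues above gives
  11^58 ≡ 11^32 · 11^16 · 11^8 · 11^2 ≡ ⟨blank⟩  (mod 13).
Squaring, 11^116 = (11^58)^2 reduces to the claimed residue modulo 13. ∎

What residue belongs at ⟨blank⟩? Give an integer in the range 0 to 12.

10

Multiply the listed residues: 9 · 3 · 9 · 4 = 27 → 243 → 972.
Reducing modulo 13: 972 = 74·13 + 10, so 11^58 ≡ 10.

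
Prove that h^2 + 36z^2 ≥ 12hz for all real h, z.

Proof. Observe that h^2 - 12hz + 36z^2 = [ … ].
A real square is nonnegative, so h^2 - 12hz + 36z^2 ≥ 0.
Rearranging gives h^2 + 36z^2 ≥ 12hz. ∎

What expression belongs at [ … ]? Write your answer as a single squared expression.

(h - 6z)^2

The leading and trailing coefficients are 1^2 and 6^2, and 12 = 2·1·6, so the trinomial is (h - 6z)^2.
Hence h^2 - 12hz + 36z^2 ≥ 0.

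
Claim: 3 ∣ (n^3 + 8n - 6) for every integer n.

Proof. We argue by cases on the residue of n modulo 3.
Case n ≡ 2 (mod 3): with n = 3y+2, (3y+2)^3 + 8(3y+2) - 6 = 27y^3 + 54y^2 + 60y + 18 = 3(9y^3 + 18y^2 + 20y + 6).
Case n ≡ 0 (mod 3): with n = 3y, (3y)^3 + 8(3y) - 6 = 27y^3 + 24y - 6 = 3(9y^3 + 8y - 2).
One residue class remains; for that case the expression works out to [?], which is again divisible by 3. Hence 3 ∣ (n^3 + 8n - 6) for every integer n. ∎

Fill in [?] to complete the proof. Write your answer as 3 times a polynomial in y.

Only n ≡ 1 (mod 3) is unaccounted for. Put n = 3y+1:
(3y+1)^3 + 8(3y+1) - 6 expands to 27y^3 + 27y^2 + 33y + 3,
and factoring out 3 leaves 3(9y^3 + 9y^2 + 11y + 1).

3(9y^3 + 9y^2 + 11y + 1)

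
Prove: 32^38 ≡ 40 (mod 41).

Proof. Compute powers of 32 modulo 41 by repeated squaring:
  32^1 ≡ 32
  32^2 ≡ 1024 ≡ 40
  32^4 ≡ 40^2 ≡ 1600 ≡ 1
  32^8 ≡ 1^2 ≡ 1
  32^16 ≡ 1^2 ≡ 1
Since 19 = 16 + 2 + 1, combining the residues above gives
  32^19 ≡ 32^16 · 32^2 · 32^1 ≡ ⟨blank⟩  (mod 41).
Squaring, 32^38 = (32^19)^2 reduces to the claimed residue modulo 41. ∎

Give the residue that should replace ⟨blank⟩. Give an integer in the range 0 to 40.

32^16 · 32^2 · 32^1 ≡ 1 · 40 · 32 = 1280.
1280 mod 41 = 9, so 32^19 ≡ 9 (mod 41).

9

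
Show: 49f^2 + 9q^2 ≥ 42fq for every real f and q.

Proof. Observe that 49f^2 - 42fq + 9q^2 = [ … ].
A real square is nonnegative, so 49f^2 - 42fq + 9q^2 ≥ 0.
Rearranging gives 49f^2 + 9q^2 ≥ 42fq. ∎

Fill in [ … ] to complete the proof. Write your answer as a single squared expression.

(7f - 3q)^2

49f^2 - 42fq + 9q^2 is a perfect-square trinomial: the outer terms are (7f)^2 and (3q)^2, and the cross term is -2·7f·3q.
So 49f^2 - 42fq + 9q^2 = (7f - 3q)^2 ≥ 0.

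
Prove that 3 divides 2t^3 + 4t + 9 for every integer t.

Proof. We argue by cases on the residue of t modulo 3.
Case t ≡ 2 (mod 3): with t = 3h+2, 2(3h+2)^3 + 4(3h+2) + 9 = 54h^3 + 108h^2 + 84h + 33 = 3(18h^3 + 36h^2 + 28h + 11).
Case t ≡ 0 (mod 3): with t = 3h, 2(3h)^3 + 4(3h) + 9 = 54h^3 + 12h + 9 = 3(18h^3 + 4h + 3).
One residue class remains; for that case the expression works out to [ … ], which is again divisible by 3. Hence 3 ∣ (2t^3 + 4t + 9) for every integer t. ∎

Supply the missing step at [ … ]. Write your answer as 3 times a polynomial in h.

3(18h^3 + 18h^2 + 10h + 5)

The residues treated are {2, 0}, so the missing case is t ≡ 1 (mod 3); write t = 3h+1.
Then 2(3h+1)^3 + 4(3h+1) + 9 = 54h^3 + 54h^2 + 30h + 15 = 3(18h^3 + 18h^2 + 10h + 5).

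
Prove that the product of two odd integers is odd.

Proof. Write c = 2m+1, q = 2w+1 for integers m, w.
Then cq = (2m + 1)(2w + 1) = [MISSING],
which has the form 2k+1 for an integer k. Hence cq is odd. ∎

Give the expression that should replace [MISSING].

Expanding: (2m + 1)(2w + 1) = 4mw + 2m + 2w + 1.
Every term except the constant is even, so this is 2(2mw + m + w) + 1,
and 2mw + m + w ∈ ℤ gives the required form.

2(2mw + m + w) + 1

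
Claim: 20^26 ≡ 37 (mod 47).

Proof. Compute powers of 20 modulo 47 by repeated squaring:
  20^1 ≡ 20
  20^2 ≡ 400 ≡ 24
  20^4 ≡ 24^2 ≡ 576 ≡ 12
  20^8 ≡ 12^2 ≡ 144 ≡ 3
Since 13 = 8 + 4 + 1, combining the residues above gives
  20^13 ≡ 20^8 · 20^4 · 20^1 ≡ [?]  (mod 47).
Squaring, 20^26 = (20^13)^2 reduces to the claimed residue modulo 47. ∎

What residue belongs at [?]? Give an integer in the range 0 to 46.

15

20^8 · 20^4 · 20^1 ≡ 3 · 12 · 20 = 720.
720 mod 47 = 15, so 20^13 ≡ 15 (mod 47).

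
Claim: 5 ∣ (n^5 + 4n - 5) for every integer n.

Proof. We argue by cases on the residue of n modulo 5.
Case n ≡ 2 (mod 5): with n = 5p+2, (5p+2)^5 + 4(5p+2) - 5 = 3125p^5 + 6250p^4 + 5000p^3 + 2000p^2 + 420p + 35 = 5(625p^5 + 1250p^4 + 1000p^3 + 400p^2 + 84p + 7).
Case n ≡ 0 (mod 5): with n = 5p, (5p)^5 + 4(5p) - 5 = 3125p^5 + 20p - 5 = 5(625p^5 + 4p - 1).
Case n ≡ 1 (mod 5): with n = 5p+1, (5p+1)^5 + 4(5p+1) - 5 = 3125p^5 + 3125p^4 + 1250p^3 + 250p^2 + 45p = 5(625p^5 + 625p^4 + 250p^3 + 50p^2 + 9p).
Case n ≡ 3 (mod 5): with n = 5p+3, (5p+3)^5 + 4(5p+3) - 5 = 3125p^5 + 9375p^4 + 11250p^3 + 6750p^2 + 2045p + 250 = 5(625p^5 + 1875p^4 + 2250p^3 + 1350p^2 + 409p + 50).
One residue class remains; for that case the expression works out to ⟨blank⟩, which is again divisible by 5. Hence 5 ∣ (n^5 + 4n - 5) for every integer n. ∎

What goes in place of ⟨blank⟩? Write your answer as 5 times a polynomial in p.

Only n ≡ 4 (mod 5) is unaccounted for. Put n = 5p+4:
(5p+4)^5 + 4(5p+4) - 5 expands to 3125p^5 + 12500p^4 + 20000p^3 + 16000p^2 + 6420p + 1035,
and factoring out 5 leaves 5(625p^5 + 2500p^4 + 4000p^3 + 3200p^2 + 1284p + 207).

5(625p^5 + 2500p^4 + 4000p^3 + 3200p^2 + 1284p + 207)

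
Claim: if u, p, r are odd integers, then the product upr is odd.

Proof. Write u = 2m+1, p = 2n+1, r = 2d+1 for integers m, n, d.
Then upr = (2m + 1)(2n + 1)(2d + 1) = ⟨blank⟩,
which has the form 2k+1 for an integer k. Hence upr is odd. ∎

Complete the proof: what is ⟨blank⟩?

2(4dmn + 2dm + 2dn + d + 2mn + m + n) + 1

(2m + 1)(2n + 1)(2d + 1) = 8dmn + 4dm + 4dn + 2d + 4mn + 2m + 2n + 1
= 2(4dmn + 2dm + 2dn + d + 2mn + m + n) + 1.
Since 4dmn + 2dm + 2dn + d + 2mn + m + n is an integer, the product is of the form 2k+1 for an integer k.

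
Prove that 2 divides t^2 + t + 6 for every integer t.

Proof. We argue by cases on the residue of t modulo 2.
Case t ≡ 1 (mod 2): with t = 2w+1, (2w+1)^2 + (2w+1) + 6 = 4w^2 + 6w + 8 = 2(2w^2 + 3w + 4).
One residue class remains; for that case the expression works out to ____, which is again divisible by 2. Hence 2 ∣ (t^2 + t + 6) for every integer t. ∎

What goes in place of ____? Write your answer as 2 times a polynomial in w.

2(2w^2 + w + 3)

The residues treated are {1}, so the missing case is t ≡ 0 (mod 2); write t = 2w.
Then (2w)^2 + (2w) + 6 = 4w^2 + 2w + 6 = 2(2w^2 + w + 3).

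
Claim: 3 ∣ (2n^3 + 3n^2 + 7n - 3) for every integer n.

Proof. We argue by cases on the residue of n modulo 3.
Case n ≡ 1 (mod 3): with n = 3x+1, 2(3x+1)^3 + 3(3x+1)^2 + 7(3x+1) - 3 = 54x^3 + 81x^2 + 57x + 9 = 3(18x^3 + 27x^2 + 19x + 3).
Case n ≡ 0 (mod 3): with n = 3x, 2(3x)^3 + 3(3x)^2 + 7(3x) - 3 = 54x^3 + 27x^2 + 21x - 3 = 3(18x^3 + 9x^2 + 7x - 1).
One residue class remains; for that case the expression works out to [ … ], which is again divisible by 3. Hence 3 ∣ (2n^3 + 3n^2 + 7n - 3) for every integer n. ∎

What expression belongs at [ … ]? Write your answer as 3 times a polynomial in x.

Only n ≡ 2 (mod 3) is unaccounted for. Put n = 3x+2:
2(3x+2)^3 + 3(3x+2)^2 + 7(3x+2) - 3 expands to 54x^3 + 135x^2 + 129x + 39,
and factoring out 3 leaves 3(18x^3 + 45x^2 + 43x + 13).

3(18x^3 + 45x^2 + 43x + 13)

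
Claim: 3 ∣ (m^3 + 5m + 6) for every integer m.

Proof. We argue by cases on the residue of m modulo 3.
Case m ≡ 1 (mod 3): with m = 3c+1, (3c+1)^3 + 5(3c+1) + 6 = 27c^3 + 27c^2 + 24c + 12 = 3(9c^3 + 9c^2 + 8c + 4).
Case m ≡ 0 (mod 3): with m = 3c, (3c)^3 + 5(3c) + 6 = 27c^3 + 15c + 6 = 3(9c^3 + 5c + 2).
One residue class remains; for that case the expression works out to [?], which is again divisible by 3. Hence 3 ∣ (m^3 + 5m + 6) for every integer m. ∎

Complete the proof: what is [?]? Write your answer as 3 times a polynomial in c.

3(9c^3 + 18c^2 + 17c + 8)

Only m ≡ 2 (mod 3) is unaccounted for. Put m = 3c+2:
(3c+2)^3 + 5(3c+2) + 6 expands to 27c^3 + 54c^2 + 51c + 24,
and factoring out 3 leaves 3(9c^3 + 18c^2 + 17c + 8).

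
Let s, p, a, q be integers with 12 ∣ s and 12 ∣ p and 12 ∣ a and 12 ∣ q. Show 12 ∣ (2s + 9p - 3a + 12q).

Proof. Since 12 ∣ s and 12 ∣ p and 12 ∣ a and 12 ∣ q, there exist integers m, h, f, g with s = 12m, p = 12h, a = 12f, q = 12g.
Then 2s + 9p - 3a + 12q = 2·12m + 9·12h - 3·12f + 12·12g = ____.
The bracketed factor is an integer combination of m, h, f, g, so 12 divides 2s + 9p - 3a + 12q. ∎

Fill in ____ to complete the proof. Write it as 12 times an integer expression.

12(-3f + 12g + 9h + 2m)

Each term has a factor of 12: 2·12m + 9·12h - 3·12f + 12·12g = 12·(-3f + 12g + 9h + 2m).
Since -3f + 12g + 9h + 2m is an integer, 12 ∣ (2s + 9p - 3a + 12q).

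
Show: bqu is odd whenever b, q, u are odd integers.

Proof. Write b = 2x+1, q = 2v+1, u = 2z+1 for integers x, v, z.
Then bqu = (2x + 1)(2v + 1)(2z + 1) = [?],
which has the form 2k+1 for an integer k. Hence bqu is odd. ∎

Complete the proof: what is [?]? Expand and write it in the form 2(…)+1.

2(4vxz + 2vx + 2vz + v + 2xz + x + z) + 1

(2x + 1)(2v + 1)(2z + 1) = 8vxz + 4vx + 4vz + 2v + 4xz + 2x + 2z + 1
= 2(4vxz + 2vx + 2vz + v + 2xz + x + z) + 1.
Since 4vxz + 2vx + 2vz + v + 2xz + x + z is an integer, the product is of the form 2k+1 for an integer k.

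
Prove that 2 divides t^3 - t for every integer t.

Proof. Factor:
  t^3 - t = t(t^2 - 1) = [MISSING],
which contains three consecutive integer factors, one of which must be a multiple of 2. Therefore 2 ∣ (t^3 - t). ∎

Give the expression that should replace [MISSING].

(t - 1)t(t + 1)

t(t^2 - 1) = t(t - 1)(t + 1) = (t - 1)t(t + 1).
These three factors are consecutive integers, so their product is divisible by 2.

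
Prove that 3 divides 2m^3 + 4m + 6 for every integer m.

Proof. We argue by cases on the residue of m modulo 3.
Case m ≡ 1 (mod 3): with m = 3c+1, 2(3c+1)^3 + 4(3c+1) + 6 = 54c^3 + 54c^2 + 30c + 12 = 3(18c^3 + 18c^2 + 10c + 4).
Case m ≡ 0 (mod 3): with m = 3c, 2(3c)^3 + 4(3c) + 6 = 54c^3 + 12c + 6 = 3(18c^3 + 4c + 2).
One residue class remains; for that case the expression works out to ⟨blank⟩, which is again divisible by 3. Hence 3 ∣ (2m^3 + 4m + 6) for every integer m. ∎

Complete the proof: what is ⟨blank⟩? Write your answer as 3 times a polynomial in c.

Only m ≡ 2 (mod 3) is unaccounted for. Put m = 3c+2:
2(3c+2)^3 + 4(3c+2) + 6 expands to 54c^3 + 108c^2 + 84c + 30,
and factoring out 3 leaves 3(18c^3 + 36c^2 + 28c + 10).

3(18c^3 + 36c^2 + 28c + 10)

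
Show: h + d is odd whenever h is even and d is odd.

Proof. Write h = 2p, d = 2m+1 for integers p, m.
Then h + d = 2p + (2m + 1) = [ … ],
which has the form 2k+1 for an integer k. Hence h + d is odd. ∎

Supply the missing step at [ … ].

Expanding: 2p + (2m + 1) = 2m + 2p + 1.
Every term except the constant is even, so this is 2(m + p) + 1,
and m + p ∈ ℤ gives the required form.

2(m + p) + 1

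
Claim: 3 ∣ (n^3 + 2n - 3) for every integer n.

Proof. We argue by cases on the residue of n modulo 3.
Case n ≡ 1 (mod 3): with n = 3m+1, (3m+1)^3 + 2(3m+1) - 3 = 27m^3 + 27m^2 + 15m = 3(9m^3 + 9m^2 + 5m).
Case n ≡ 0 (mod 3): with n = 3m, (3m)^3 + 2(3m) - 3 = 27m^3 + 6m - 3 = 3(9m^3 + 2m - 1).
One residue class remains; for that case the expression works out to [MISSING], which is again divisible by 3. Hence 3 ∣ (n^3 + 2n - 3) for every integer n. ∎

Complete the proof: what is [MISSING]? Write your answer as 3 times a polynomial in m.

The residues treated are {1, 0}, so the missing case is n ≡ 2 (mod 3); write n = 3m+2.
Then (3m+2)^3 + 2(3m+2) - 3 = 27m^3 + 54m^2 + 42m + 9 = 3(9m^3 + 18m^2 + 14m + 3).

3(9m^3 + 18m^2 + 14m + 3)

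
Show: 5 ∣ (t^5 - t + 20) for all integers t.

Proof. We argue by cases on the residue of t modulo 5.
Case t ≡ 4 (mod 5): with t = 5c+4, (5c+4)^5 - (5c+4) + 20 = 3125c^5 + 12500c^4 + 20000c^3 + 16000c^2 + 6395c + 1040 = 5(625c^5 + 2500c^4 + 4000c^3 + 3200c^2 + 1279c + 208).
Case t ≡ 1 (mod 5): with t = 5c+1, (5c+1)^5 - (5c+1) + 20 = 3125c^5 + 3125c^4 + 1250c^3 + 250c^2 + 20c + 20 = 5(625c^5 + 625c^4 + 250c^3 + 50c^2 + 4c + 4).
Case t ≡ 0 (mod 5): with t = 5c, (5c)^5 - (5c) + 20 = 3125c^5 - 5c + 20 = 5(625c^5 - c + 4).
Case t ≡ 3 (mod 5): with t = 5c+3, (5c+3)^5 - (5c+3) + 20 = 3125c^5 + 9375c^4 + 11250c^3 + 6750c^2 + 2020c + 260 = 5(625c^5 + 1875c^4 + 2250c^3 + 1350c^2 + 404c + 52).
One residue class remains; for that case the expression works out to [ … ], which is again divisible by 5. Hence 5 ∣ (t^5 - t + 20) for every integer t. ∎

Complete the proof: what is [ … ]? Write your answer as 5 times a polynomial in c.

Only t ≡ 2 (mod 5) is unaccounted for. Put t = 5c+2:
(5c+2)^5 - (5c+2) + 20 expands to 3125c^5 + 6250c^4 + 5000c^3 + 2000c^2 + 395c + 50,
and factoring out 5 leaves 5(625c^5 + 1250c^4 + 1000c^3 + 400c^2 + 79c + 10).

5(625c^5 + 1250c^4 + 1000c^3 + 400c^2 + 79c + 10)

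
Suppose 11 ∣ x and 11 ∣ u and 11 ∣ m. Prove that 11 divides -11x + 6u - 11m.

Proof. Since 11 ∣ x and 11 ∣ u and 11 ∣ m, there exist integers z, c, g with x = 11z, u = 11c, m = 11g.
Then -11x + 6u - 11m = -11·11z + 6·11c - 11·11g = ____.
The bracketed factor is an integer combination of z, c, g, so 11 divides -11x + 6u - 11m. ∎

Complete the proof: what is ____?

11(6c - 11g - 11z)

Pull the common 11 out of every term: -11·11z + 6·11c - 11·11g = 11(6c - 11g - 11z).
6c - 11g - 11z is an integer, which exhibits the divisibility.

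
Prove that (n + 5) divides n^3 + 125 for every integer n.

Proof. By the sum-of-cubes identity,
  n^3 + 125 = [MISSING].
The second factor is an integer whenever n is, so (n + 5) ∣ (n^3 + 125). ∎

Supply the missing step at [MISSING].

(n + 5)(n^2 - 5n + 25)

Polynomial division of n^3 + 125 by n + 5 leaves remainder 0 and quotient n^2 - 5n + 25.
Hence n^3 + 125 = (n + 5)(n^2 - 5n + 25).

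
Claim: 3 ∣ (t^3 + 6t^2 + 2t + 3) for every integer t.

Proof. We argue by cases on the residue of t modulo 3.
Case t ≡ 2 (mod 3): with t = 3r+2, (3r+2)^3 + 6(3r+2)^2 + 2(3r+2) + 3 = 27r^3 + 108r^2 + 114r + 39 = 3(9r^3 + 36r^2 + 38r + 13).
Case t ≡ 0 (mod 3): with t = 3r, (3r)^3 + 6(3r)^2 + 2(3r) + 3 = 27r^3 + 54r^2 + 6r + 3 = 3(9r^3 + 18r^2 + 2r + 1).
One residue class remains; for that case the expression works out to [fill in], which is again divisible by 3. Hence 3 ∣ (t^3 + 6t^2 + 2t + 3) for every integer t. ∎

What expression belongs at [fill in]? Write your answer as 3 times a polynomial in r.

Only t ≡ 1 (mod 3) is unaccounted for. Put t = 3r+1:
(3r+1)^3 + 6(3r+1)^2 + 2(3r+1) + 3 expands to 27r^3 + 81r^2 + 51r + 12,
and factoring out 3 leaves 3(9r^3 + 27r^2 + 17r + 4).

3(9r^3 + 27r^2 + 17r + 4)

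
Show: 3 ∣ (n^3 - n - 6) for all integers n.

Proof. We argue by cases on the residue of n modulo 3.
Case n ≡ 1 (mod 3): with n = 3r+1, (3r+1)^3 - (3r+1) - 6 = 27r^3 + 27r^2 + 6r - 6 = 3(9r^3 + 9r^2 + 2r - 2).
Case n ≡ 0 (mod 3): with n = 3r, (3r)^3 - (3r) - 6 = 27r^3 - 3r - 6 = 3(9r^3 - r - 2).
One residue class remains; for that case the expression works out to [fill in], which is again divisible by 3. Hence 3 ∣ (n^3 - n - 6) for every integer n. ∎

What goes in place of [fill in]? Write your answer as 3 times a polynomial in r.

3(9r^3 + 18r^2 + 11r)

Only n ≡ 2 (mod 3) is unaccounted for. Put n = 3r+2:
(3r+2)^3 - (3r+2) - 6 expands to 27r^3 + 54r^2 + 33r,
and factoring out 3 leaves 3(9r^3 + 18r^2 + 11r).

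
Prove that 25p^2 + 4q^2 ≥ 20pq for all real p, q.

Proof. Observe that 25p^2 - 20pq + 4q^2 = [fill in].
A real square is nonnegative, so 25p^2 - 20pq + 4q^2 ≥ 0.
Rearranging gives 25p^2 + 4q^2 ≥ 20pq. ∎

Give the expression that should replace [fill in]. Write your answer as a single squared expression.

(5p - 2q)^2

The leading and trailing coefficients are 5^2 and 2^2, and 20 = 2·5·2, so the trinomial is (5p - 2q)^2.
Hence 25p^2 - 20pq + 4q^2 ≥ 0.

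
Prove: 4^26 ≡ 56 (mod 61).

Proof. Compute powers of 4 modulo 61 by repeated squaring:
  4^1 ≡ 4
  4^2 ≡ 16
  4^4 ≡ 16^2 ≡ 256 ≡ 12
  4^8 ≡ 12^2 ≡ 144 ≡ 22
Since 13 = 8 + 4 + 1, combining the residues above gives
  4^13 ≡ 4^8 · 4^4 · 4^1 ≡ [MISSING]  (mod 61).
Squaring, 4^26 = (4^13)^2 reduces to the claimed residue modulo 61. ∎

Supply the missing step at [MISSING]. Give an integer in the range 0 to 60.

19

4^8 · 4^4 · 4^1 ≡ 22 · 12 · 4 = 1056.
1056 mod 61 = 19, so 4^13 ≡ 19 (mod 61).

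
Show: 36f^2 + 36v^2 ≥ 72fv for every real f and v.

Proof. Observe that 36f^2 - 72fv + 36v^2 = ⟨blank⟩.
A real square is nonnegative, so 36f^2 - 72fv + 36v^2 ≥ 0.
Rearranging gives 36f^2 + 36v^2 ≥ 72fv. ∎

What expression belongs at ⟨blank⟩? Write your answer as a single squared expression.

(6f - 6v)^2

The leading and trailing coefficients are 6^2 and 6^2, and 72 = 2·6·6, so the trinomial is (6f - 6v)^2.
Hence 36f^2 - 72fv + 36v^2 ≥ 0.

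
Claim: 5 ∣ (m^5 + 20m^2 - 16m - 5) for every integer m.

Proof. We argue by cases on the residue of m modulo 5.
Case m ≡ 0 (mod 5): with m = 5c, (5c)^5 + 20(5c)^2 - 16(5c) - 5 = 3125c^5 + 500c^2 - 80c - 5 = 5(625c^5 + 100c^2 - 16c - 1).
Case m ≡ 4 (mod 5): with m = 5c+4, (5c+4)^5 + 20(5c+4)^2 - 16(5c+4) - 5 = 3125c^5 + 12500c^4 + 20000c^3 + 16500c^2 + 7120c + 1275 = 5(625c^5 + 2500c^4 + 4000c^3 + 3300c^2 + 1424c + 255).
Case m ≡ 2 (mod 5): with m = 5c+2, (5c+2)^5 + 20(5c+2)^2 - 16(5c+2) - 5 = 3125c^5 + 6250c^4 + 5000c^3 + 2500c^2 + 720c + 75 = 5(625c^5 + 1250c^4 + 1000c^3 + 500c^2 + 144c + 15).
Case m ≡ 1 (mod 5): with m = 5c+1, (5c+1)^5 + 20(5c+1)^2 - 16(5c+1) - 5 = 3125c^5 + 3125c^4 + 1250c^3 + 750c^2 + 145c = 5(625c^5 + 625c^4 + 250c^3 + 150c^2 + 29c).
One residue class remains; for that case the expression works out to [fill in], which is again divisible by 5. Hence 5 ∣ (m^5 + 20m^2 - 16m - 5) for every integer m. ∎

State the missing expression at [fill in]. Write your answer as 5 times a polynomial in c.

The residues treated are {0, 4, 2, 1}, so the missing case is m ≡ 3 (mod 5); write m = 5c+3.
Then (5c+3)^5 + 20(5c+3)^2 - 16(5c+3) - 5 = 3125c^5 + 9375c^4 + 11250c^3 + 7250c^2 + 2545c + 370 = 5(625c^5 + 1875c^4 + 2250c^3 + 1450c^2 + 509c + 74).

5(625c^5 + 1875c^4 + 2250c^3 + 1450c^2 + 509c + 74)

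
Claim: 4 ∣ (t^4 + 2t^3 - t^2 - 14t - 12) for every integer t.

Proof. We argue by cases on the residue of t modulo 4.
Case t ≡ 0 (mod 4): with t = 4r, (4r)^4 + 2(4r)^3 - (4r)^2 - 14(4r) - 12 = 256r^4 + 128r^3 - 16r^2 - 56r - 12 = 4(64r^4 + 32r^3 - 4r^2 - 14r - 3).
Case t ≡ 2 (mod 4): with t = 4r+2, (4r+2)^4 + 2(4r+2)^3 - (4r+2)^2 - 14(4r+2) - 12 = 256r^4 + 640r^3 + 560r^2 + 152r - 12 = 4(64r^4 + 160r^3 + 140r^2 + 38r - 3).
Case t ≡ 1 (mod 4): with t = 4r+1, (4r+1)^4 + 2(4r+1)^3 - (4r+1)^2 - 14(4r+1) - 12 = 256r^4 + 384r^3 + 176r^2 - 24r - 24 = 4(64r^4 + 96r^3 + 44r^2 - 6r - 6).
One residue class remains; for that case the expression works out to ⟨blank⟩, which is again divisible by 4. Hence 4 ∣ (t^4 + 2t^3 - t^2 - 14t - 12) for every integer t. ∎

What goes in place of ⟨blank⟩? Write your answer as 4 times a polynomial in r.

The residues treated are {0, 2, 1}, so the missing case is t ≡ 3 (mod 4); write t = 4r+3.
Then (4r+3)^4 + 2(4r+3)^3 - (4r+3)^2 - 14(4r+3) - 12 = 256r^4 + 896r^3 + 1136r^2 + 568r + 72 = 4(64r^4 + 224r^3 + 284r^2 + 142r + 18).

4(64r^4 + 224r^3 + 284r^2 + 142r + 18)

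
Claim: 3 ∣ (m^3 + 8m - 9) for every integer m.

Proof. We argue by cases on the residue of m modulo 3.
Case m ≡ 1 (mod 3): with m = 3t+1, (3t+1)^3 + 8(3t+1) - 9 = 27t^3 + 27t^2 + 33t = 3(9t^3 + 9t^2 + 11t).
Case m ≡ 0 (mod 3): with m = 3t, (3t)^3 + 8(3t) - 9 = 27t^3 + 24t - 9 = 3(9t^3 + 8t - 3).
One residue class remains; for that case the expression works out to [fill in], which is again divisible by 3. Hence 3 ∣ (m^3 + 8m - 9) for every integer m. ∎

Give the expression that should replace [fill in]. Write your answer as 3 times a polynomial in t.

3(9t^3 + 18t^2 + 20t + 5)

The residues treated are {1, 0}, so the missing case is m ≡ 2 (mod 3); write m = 3t+2.
Then (3t+2)^3 + 8(3t+2) - 9 = 27t^3 + 54t^2 + 60t + 15 = 3(9t^3 + 18t^2 + 20t + 5).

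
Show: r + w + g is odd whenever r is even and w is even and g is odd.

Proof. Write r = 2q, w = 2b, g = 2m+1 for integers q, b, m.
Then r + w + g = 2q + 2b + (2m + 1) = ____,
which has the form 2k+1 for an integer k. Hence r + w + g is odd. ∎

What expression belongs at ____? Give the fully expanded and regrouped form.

2q + 2b + (2m + 1) = 2b + 2m + 2q + 1
= 2(b + m + q) + 1.
Since b + m + q is an integer, the sum is of the form 2k+1 for an integer k.

2(b + m + q) + 1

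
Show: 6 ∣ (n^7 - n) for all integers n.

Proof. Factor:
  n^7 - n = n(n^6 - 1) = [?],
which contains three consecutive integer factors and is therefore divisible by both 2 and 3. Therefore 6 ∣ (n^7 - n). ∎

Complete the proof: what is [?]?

n^6 - 1 = (n^2 - 1)(n^4 + n^2 + 1), and n^2 - 1 = (n-1)(n+1).
So n(n^6 - 1) = (n - 1)n(n + 1)(n^4 + n^2 + 1).

(n - 1)n(n + 1)(n^4 + n^2 + 1)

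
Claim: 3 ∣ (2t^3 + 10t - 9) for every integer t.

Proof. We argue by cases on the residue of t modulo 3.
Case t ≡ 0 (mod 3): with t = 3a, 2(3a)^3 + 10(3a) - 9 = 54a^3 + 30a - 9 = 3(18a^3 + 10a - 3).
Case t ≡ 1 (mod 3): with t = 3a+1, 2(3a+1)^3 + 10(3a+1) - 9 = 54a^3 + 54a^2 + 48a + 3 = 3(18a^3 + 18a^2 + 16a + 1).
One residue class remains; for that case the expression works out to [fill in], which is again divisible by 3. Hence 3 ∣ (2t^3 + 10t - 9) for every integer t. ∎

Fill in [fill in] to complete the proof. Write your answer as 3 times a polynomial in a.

Only t ≡ 2 (mod 3) is unaccounted for. Put t = 3a+2:
2(3a+2)^3 + 10(3a+2) - 9 expands to 54a^3 + 108a^2 + 102a + 27,
and factoring out 3 leaves 3(18a^3 + 36a^2 + 34a + 9).

3(18a^3 + 36a^2 + 34a + 9)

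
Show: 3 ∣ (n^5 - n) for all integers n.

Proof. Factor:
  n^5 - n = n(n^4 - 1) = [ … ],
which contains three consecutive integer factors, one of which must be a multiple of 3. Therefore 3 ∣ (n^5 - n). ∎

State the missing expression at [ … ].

(n - 1)n(n + 1)(n^2 + 1)

n^4 - 1 = (n^2 - 1)(n^2 + 1), and n^2 - 1 = (n-1)(n+1).
So n(n^4 - 1) = (n - 1)n(n + 1)(n^2 + 1).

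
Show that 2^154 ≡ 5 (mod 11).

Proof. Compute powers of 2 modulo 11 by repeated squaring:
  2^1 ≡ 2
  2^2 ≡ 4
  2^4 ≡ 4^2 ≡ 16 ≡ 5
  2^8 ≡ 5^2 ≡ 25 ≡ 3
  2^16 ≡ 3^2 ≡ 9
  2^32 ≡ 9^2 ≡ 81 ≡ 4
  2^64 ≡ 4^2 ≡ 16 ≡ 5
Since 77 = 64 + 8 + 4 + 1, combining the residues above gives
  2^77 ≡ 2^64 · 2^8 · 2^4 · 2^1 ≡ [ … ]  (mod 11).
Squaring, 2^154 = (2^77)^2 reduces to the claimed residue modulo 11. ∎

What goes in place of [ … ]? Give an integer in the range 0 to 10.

7

Multiply the listed residues: 5 · 3 · 5 · 2 = 15 → 75 → 150.
Reducing modulo 11: 150 = 13·11 + 7, so 2^77 ≡ 7.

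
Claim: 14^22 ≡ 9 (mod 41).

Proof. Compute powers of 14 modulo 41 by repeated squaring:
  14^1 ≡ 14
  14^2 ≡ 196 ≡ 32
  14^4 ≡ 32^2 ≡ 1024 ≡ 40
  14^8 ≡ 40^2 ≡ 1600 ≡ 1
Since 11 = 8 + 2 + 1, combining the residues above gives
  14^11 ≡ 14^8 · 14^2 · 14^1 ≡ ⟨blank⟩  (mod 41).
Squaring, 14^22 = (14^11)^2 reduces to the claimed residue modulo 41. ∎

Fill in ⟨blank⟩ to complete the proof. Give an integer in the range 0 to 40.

38

Multiply the listed residues: 1 · 32 · 14 = 32 → 448.
Reducing modulo 41: 448 = 10·41 + 38, so 14^11 ≡ 38.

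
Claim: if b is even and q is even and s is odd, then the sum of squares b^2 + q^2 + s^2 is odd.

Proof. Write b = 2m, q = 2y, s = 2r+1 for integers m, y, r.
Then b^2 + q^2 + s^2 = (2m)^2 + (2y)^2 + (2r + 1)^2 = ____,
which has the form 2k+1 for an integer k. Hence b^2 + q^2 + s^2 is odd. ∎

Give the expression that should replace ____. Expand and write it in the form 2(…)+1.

(2m)^2 + (2y)^2 + (2r + 1)^2 = 4m^2 + 4r^2 + 4r + 4y^2 + 1
= 2(2m^2 + 2r^2 + 2r + 2y^2) + 1.
Since 2m^2 + 2r^2 + 2r + 2y^2 is an integer, the sum of squares is of the form 2k+1 for an integer k.

2(2m^2 + 2r^2 + 2r + 2y^2) + 1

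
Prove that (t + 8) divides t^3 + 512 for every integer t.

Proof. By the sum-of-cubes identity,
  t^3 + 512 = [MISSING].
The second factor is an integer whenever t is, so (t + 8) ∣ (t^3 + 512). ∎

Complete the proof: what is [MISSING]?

Polynomial division of t^3 + 512 by t + 8 leaves remainder 0 and quotient t^2 - 8t + 64.
Hence t^3 + 512 = (t + 8)(t^2 - 8t + 64).

(t + 8)(t^2 - 8t + 64)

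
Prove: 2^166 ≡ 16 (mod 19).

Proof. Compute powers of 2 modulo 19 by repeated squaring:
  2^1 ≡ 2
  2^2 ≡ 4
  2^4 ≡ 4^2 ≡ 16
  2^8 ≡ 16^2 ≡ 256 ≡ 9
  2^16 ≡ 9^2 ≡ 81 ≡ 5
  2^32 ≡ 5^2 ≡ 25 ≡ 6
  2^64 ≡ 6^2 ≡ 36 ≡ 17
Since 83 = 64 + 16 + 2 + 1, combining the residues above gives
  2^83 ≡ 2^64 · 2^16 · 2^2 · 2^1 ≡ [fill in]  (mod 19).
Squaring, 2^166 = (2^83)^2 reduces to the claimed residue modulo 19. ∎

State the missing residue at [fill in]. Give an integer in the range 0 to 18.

15

Multiply the listed residues: 17 · 5 · 4 · 2 = 85 → 340 → 680.
Reducing modulo 19: 680 = 35·19 + 15, so 2^83 ≡ 15.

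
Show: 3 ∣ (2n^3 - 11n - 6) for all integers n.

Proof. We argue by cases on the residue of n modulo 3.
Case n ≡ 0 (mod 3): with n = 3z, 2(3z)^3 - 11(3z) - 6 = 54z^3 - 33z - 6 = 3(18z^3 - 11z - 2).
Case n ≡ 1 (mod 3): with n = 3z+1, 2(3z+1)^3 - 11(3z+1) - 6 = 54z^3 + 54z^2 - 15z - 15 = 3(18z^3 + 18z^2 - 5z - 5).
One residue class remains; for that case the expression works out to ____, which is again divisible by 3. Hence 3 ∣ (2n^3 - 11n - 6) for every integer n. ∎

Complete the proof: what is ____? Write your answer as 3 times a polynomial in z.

The residues treated are {0, 1}, so the missing case is n ≡ 2 (mod 3); write n = 3z+2.
Then 2(3z+2)^3 - 11(3z+2) - 6 = 54z^3 + 108z^2 + 39z - 12 = 3(18z^3 + 36z^2 + 13z - 4).

3(18z^3 + 36z^2 + 13z - 4)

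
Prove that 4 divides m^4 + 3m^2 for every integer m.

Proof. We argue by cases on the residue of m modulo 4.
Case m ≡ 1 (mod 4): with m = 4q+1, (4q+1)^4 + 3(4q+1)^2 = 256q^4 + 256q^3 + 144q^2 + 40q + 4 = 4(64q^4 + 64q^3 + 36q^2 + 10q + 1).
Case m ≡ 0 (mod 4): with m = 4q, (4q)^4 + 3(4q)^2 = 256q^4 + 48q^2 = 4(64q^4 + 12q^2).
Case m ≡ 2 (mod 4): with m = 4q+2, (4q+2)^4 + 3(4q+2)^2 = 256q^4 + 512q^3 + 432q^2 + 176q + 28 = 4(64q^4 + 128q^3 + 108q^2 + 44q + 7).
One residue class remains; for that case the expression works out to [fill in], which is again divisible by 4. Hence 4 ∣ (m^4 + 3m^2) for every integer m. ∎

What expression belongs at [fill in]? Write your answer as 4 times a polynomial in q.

4(64q^4 + 192q^3 + 228q^2 + 126q + 27)

Only m ≡ 3 (mod 4) is unaccounted for. Put m = 4q+3:
(4q+3)^4 + 3(4q+3)^2 expands to 256q^4 + 768q^3 + 912q^2 + 504q + 108,
and factoring out 4 leaves 4(64q^4 + 192q^3 + 228q^2 + 126q + 27).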